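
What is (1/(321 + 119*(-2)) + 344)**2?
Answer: 815273809/6889 ≈ 1.1834e+5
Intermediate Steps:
(1/(321 + 119*(-2)) + 344)**2 = (1/(321 - 238) + 344)**2 = (1/83 + 344)**2 = (28553/83)**2 = 815273809/6889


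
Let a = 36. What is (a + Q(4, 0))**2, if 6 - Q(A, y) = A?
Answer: 1444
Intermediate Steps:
Q(A, y) = 6 - A
(a + Q(4, 0))**2 = (36 + (6 - 1*4))**2 = (36 + (6 - 4))**2 = (36 + 2)**2 = 38**2 = 1444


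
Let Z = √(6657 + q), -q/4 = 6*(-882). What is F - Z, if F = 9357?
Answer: 9357 - 5*√1113 ≈ 9190.2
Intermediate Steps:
q = 21168 (q = -24*(-882) = -4*(-5292) = 21168)
Z = 5*√1113 (Z = √(6657 + 21168) = √27825 = 5*√1113 ≈ 166.81)
F - Z = 9357 - 5*√1113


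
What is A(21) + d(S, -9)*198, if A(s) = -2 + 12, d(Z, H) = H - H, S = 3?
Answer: 10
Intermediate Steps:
d(Z, H) = 0
A(s) = 10
A(21) + d(S, -9)*198 = 10 + 0*198 = 10 + 0 = 10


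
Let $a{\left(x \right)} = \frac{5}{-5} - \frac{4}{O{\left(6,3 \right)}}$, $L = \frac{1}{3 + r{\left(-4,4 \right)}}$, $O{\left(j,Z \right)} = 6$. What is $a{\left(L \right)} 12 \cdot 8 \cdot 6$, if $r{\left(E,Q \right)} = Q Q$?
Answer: $-960$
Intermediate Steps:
$r{\left(E,Q \right)} = Q^{2}$
$L = \frac{1}{19}$ ($L = \frac{1}{3 + 4^{2}} = \frac{1}{3 + 16} = \frac{1}{19} \approx 0.052632$)
$a{\left(x \right)} = - \frac{5}{3}$ ($a{\left(x \right)} = \frac{5}{-5} - \frac{4}{6} = 5 \left(- \frac{1}{5}\right) - \frac{2}{3} = -1 - \frac{2}{3} = - \frac{5}{3}$)
$a{\left(L \right)} 12 \cdot 8 \cdot 6 = \left(- \frac{5}{3}\right) 12 \cdot 8 \cdot 6 = \left(-20\right) 48 = -960$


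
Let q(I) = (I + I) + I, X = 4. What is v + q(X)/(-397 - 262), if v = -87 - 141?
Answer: -150264/659 ≈ -228.02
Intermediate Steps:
v = -228
q(I) = 3*I (q(I) = 2*I + I = 3*I)
v + q(X)/(-397 - 262) = -228 + (3*4)/(-397 - 262) = -228 + 12/(-659) = -228 + 12*(-1/659) = -228 - 12/659 = -150264/659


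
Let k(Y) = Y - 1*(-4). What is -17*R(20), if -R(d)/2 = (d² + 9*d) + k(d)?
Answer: 20536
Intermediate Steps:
k(Y) = 4 + Y (k(Y) = Y + 4 = 4 + Y)
R(d) = -8 - 20*d - 2*d² (R(d) = -2*((d² + 9*d) + (4 + d)) = -2*(4 + d² + 10*d) = -8 - 20*d - 2*d²)
-17*R(20) = -17*(-8 - 20*20 - 2*20²) = -17*(-8 - 400 - 2*400) = -17*(-8 - 400 - 800) = -17*(-1208) = 20536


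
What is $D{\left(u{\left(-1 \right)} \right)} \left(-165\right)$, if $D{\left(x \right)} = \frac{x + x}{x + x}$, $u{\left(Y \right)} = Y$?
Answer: $-165$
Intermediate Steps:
$D{\left(x \right)} = 1$ ($D{\left(x \right)} = \frac{2 x}{2 x} = 2 x \frac{1}{2 x} = 1$)
$D{\left(u{\left(-1 \right)} \right)} \left(-165\right) = 1 \left(-165\right) = -165$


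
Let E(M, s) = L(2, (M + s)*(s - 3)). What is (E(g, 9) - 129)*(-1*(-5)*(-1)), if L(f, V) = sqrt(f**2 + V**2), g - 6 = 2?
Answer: 645 - 10*sqrt(2602) ≈ 134.90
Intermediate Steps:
g = 8 (g = 6 + 2 = 8)
L(f, V) = sqrt(V**2 + f**2)
E(M, s) = sqrt(4 + (-3 + s)**2*(M + s)**2) (E(M, s) = sqrt(((M + s)*(s - 3))**2 + 2**2) = sqrt(((M + s)*(-3 + s))**2 + 4) = sqrt(((-3 + s)*(M + s))**2 + 4) = sqrt((-3 + s)**2*(M + s)**2 + 4) = sqrt(4 + (-3 + s)**2*(M + s)**2))
(E(g, 9) - 129)*(-1*(-5)*(-1)) = (sqrt(4 + (9**2 - 3*8 - 3*9 + 8*9)**2) - 129)*(-1*(-5)*(-1)) = (sqrt(4 + (81 - 24 - 27 + 72)**2) - 129)*(5*(-1)) = (sqrt(4 + 102**2) - 129)*(-5) = (sqrt(4 + 10404) - 129)*(-5) = (sqrt(10408) - 129)*(-5) = (2*sqrt(2602) - 129)*(-5) = (-129 + 2*sqrt(2602))*(-5) = 645 - 10*sqrt(2602)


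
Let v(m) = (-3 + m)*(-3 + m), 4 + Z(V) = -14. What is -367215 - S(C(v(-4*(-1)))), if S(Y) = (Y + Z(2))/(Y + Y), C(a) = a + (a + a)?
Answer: -734425/2 ≈ -3.6721e+5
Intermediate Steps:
Z(V) = -18 (Z(V) = -4 - 14 = -18)
v(m) = (-3 + m)²
C(a) = 3*a (C(a) = a + 2*a = 3*a)
S(Y) = (-18 + Y)/(2*Y) (S(Y) = (Y - 18)/(Y + Y) = (-18 + Y)/((2*Y)) = (-18 + Y)*(1/(2*Y)) = (-18 + Y)/(2*Y))
-367215 - S(C(v(-4*(-1)))) = -367215 - (-18 + 3*(-3 - 4*(-1))²)/(2*(3*(-3 - 4*(-1))²)) = -367215 - (-18 + 3*(-3 + 4)²)/(2*(3*(-3 + 4)²)) = -367215 - (-18 + 3*1²)/(2*(3*1²)) = -367215 - (-18 + 3*1)/(2*(3*1)) = -367215 - (-18 + 3)/(2*3) = -367215 - (-15)/(2*3) = -367215 - 1*(-5/2) = -367215 + 5/2 = -734425/2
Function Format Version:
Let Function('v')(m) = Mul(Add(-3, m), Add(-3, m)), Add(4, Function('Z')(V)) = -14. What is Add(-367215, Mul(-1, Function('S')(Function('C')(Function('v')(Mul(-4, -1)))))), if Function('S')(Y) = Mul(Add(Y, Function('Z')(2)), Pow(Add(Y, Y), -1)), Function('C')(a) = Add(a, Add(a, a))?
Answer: Rational(-734425, 2) ≈ -3.6721e+5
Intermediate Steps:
Function('Z')(V) = -18 (Function('Z')(V) = Add(-4, -14) = -18)
Function('v')(m) = Pow(Add(-3, m), 2)
Function('C')(a) = Mul(3, a) (Function('C')(a) = Add(a, Mul(2, a)) = Mul(3, a))
Function('S')(Y) = Mul(Rational(1, 2), Pow(Y, -1), Add(-18, Y)) (Function('S')(Y) = Mul(Add(Y, -18), Pow(Add(Y, Y), -1)) = Mul(Add(-18, Y), Pow(Mul(2, Y), -1)) = Mul(Add(-18, Y), Mul(Rational(1, 2), Pow(Y, -1))) = Mul(Rational(1, 2), Pow(Y, -1), Add(-18, Y)))
Add(-367215, Mul(-1, Function('S')(Function('C')(Function('v')(Mul(-4, -1)))))) = Add(-367215, Mul(-1, Mul(Rational(1, 2), Pow(Mul(3, Pow(Add(-3, Mul(-4, -1)), 2)), -1), Add(-18, Mul(3, Pow(Add(-3, Mul(-4, -1)), 2)))))) = Add(-367215, Mul(-1, Mul(Rational(1, 2), Pow(Mul(3, Pow(Add(-3, 4), 2)), -1), Add(-18, Mul(3, Pow(Add(-3, 4), 2)))))) = Add(-367215, Mul(-1, Mul(Rational(1, 2), Pow(Mul(3, Pow(1, 2)), -1), Add(-18, Mul(3, Pow(1, 2)))))) = Add(-367215, Mul(-1, Mul(Rational(1, 2), Pow(Mul(3, 1), -1), Add(-18, Mul(3, 1))))) = Add(-367215, Mul(-1, Mul(Rational(1, 2), Pow(3, -1), Add(-18, 3)))) = Add(-367215, Mul(-1, Mul(Rational(1, 2), Rational(1, 3), -15))) = Add(-367215, Mul(-1, Rational(-5, 2))) = Add(-367215, Rational(5, 2)) = Rational(-734425, 2)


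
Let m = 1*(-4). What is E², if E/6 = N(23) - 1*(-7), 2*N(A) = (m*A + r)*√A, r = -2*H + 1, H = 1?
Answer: 1792107 - 23436*√23 ≈ 1.6797e+6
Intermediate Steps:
r = -1 (r = -2*1 + 1 = -2 + 1 = -1)
m = -4
N(A) = √A*(-1 - 4*A)/2 (N(A) = ((-4*A - 1)*√A)/2 = ((-1 - 4*A)*√A)/2 = (√A*(-1 - 4*A))/2 = √A*(-1 - 4*A)/2)
E = 42 - 279*√23 (E = 6*(√23*(-1 - 4*23)/2 - 1*(-7)) = 6*(√23*(-1 - 92)/2 + 7) = 6*((½)*√23*(-93) + 7) = 6*(-93*√23/2 + 7) = 6*(7 - 93*√23/2) = 42 - 279*√23 ≈ -1296.0)
E² = (42 - 279*√23)²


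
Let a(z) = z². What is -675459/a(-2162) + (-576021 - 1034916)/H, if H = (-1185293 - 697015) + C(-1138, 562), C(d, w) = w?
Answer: 3129435167607/4397869975012 ≈ 0.71158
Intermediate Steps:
H = -1881746 (H = (-1185293 - 697015) + 562 = -1882308 + 562 = -1881746)
-675459/a(-2162) + (-576021 - 1034916)/H = -675459/((-2162)²) + (-576021 - 1034916)/(-1881746) = -675459/4674244 - 1610937*(-1/1881746) = -675459*1/4674244 + 1610937/1881746 = -675459/4674244 + 1610937/1881746 = 3129435167607/4397869975012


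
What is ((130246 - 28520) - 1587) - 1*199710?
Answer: -99571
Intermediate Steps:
((130246 - 28520) - 1587) - 1*199710 = (101726 - 1587) - 199710 = 100139 - 199710 = -99571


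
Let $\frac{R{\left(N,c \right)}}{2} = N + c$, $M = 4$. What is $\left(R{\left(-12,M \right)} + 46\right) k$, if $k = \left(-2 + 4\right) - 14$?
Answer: $-360$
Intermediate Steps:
$R{\left(N,c \right)} = 2 N + 2 c$ ($R{\left(N,c \right)} = 2 \left(N + c\right) = 2 N + 2 c$)
$k = -12$ ($k = 2 - 14 = -12$)
$\left(R{\left(-12,M \right)} + 46\right) k = \left(\left(2 \left(-12\right) + 2 \cdot 4\right) + 46\right) \left(-12\right) = \left(\left(-24 + 8\right) + 46\right) \left(-12\right) = \left(-16 + 46\right) \left(-12\right) = 30 \left(-12\right) = -360$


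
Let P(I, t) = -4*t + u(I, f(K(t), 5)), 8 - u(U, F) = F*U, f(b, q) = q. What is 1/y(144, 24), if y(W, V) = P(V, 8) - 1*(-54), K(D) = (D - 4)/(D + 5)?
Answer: -1/90 ≈ -0.011111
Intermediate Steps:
K(D) = (-4 + D)/(5 + D)
u(U, F) = 8 - F*U
P(I, t) = 8 - 5*I - 4*t (P(I, t) = -4*t + (8 - 1*5*I) = -4*t + (8 - 5*I) = 8 - 5*I - 4*t)
y(W, V) = 30 - 5*V (y(W, V) = (8 - 5*V - 4*8) - 1*(-54) = (8 - 5*V - 32) + 54 = (-24 - 5*V) + 54 = 30 - 5*V)
1/y(144, 24) = 1/(30 - 5*24) = 1/(30 - 120) = 1/(-90) = -1/90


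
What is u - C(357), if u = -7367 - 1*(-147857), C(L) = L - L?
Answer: 140490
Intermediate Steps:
C(L) = 0
u = 140490 (u = -7367 + 147857 = 140490)
u - C(357) = 140490 - 1*0 = 140490 + 0 = 140490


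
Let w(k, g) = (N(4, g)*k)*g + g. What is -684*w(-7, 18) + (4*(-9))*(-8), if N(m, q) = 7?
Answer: 591264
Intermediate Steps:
w(k, g) = g + 7*g*k (w(k, g) = (7*k)*g + g = 7*g*k + g = g + 7*g*k)
-684*w(-7, 18) + (4*(-9))*(-8) = -12312*(1 + 7*(-7)) + (4*(-9))*(-8) = -12312*(1 - 49) - 36*(-8) = -12312*(-48) + 288 = -684*(-864) + 288 = 590976 + 288 = 591264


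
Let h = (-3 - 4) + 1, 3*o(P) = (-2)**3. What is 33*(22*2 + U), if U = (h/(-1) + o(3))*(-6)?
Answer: 792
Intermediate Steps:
o(P) = -8/3 (o(P) = (1/3)*(-2)**3 = (1/3)*(-8) = -8/3)
h = -6 (h = -7 + 1 = -6)
U = -20 (U = (-6/(-1) - 8/3)*(-6) = (-6*(-1) - 8/3)*(-6) = (6 - 8/3)*(-6) = (10/3)*(-6) = -20)
33*(22*2 + U) = 33*(22*2 - 20) = 33*(44 - 20) = 33*24 = 792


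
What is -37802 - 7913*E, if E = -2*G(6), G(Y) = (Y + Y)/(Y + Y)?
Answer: -21976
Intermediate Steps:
G(Y) = 1 (G(Y) = (2*Y)/((2*Y)) = (2*Y)*(1/(2*Y)) = 1)
E = -2 (E = -2*1 = -2)
-37802 - 7913*E = -37802 - 7913*(-2) = -37802 - 1*(-15826) = -37802 + 15826 = -21976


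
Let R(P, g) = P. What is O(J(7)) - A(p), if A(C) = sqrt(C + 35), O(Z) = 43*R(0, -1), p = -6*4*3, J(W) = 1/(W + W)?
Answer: -I*sqrt(37) ≈ -6.0828*I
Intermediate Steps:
J(W) = 1/(2*W)
p = -72 (p = -24*3 = -72)
O(Z) = 0 (O(Z) = 43*0 = 0)
A(C) = sqrt(35 + C)
O(J(7)) - A(p) = 0 - sqrt(35 - 72) = 0 - sqrt(-37) = 0 - I*sqrt(37) = -I*sqrt(37)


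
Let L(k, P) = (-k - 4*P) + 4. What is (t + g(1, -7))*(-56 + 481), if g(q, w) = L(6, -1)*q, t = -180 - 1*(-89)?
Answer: -37825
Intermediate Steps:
t = -91 (t = -180 + 89 = -91)
L(k, P) = 4 - k - 4*P
g(q, w) = 2*q (g(q, w) = (4 - 1*6 - 4*(-1))*q = (4 - 6 + 4)*q = 2*q)
(t + g(1, -7))*(-56 + 481) = (-91 + 2*1)*(-56 + 481) = (-91 + 2)*425 = -89*425 = -37825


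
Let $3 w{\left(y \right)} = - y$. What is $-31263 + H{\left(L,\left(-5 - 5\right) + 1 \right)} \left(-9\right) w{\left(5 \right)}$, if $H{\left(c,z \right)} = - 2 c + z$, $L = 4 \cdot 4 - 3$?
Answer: $-31788$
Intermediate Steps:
$w{\left(y \right)} = - \frac{y}{3}$ ($w{\left(y \right)} = \frac{\left(-1\right) y}{3} = - \frac{y}{3}$)
$L = 13$ ($L = 16 - 3 = 13$)
$H{\left(c,z \right)} = z - 2 c$
$-31263 + H{\left(L,\left(-5 - 5\right) + 1 \right)} \left(-9\right) w{\left(5 \right)} = -31263 + \left(\left(\left(-5 - 5\right) + 1\right) - 26\right) \left(-9\right) \left(\left(- \frac{1}{3}\right) 5\right) = -31263 + \left(\left(-10 + 1\right) - 26\right) \left(-9\right) \left(- \frac{5}{3}\right) = -31263 + \left(-9 - 26\right) \left(-9\right) \left(- \frac{5}{3}\right) = -31263 + \left(-35\right) \left(-9\right) \left(- \frac{5}{3}\right) = -31263 + 315 \left(- \frac{5}{3}\right) = -31263 - 525 = -31788$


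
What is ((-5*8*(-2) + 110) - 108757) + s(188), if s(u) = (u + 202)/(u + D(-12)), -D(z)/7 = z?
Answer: -14764917/136 ≈ -1.0857e+5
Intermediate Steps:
D(z) = -7*z
s(u) = (202 + u)/(84 + u) (s(u) = (u + 202)/(u - 7*(-12)) = (202 + u)/(u + 84) = (202 + u)/(84 + u))
((-5*8*(-2) + 110) - 108757) + s(188) = ((-5*8*(-2) + 110) - 108757) + (202 + 188)/(84 + 188) = ((-40*(-2) + 110) - 108757) + 390/272 = ((80 + 110) - 108757) + (1/272)*390 = (190 - 108757) + 195/136 = -108567 + 195/136 = -14764917/136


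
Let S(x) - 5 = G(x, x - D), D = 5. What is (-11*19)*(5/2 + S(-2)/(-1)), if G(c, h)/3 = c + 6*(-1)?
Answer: -8987/2 ≈ -4493.5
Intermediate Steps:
G(c, h) = -18 + 3*c (G(c, h) = 3*(c + 6*(-1)) = 3*(c - 6) = 3*(-6 + c) = -18 + 3*c)
S(x) = -13 + 3*x (S(x) = 5 + (-18 + 3*x) = -13 + 3*x)
(-11*19)*(5/2 + S(-2)/(-1)) = (-11*19)*(5/2 + (-13 + 3*(-2))/(-1)) = -209*(5*(1/2) + (-13 - 6)*(-1)) = -209*(5/2 - 19*(-1)) = -209*(5/2 + 19) = -209*43/2 = -8987/2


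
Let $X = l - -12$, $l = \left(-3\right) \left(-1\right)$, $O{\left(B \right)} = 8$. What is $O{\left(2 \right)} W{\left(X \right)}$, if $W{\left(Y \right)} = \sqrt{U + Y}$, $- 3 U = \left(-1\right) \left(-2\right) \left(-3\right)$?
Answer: $8 \sqrt{17} \approx 32.985$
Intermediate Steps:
$l = 3$
$U = 2$ ($U = - \frac{\left(-1\right) \left(-2\right) \left(-3\right)}{3} = - \frac{2 \left(-3\right)}{3} = \left(- \frac{1}{3}\right) \left(-6\right) = 2$)
$X = 15$ ($X = 3 - -12 = 3 + 12 = 15$)
$W{\left(Y \right)} = \sqrt{2 + Y}$
$O{\left(2 \right)} W{\left(X \right)} = 8 \sqrt{2 + 15} = 8 \sqrt{17}$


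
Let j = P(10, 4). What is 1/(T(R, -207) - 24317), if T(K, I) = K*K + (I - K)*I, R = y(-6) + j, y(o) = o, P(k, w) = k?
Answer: 1/19376 ≈ 5.1610e-5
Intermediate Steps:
j = 10
R = 4 (R = -6 + 10 = 4)
T(K, I) = K² + I*(I - K)
1/(T(R, -207) - 24317) = 1/(((-207)² + 4² - 1*(-207)*4) - 24317) = 1/((42849 + 16 + 828) - 24317) = 1/(43693 - 24317) = 1/19376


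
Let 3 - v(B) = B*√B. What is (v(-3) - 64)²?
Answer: 3694 - 366*I*√3 ≈ 3694.0 - 633.93*I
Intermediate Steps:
v(B) = 3 - B^(3/2) (v(B) = 3 - B*√B = 3 - B^(3/2))
(v(-3) - 64)² = ((3 - (-3)^(3/2)) - 64)² = ((3 - (-3)*I*√3) - 64)² = ((3 + 3*I*√3) - 64)² = (-61 + 3*I*√3)²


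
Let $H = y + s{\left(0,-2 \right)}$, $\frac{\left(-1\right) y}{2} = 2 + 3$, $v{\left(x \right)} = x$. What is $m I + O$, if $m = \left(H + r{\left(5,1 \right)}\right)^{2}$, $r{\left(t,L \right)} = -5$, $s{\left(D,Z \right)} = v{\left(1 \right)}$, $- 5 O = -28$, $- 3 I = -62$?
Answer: $\frac{60844}{15} \approx 4056.3$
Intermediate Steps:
$I = \frac{62}{3}$ ($I = \left(- \frac{1}{3}\right) \left(-62\right) = \frac{62}{3} \approx 20.667$)
$O = \frac{28}{5}$ ($O = \left(- \frac{1}{5}\right) \left(-28\right) = \frac{28}{5} \approx 5.6$)
$s{\left(D,Z \right)} = 1$
$y = -10$ ($y = - 2 \left(2 + 3\right) = \left(-2\right) 5 = -10$)
$H = -9$ ($H = -10 + 1 = -9$)
$m = 196$ ($m = \left(-9 - 5\right)^{2} = \left(-14\right)^{2} = 196$)
$m I + O = 196 \cdot \frac{62}{3} + \frac{28}{5} = \frac{12152}{3} + \frac{28}{5} = \frac{60844}{15}$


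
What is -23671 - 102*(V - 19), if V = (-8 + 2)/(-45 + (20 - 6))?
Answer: -674335/31 ≈ -21753.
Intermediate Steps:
V = 6/31 (V = -6/(-45 + 14) = -6/(-31) = -6*(-1/31) = 6/31 ≈ 0.19355)
-23671 - 102*(V - 19) = -23671 - 102*(6/31 - 19) = -23671 - 102*(-583)/31 = -23671 - 1*(-59466/31) = -23671 + 59466/31 = -674335/31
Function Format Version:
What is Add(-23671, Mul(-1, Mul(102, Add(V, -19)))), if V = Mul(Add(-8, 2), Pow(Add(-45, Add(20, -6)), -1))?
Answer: Rational(-674335, 31) ≈ -21753.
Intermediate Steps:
V = Rational(6, 31) (V = Mul(-6, Pow(Add(-45, 14), -1)) = Mul(-6, Pow(-31, -1)) = Mul(-6, Rational(-1, 31)) = Rational(6, 31) ≈ 0.19355)
Add(-23671, Mul(-1, Mul(102, Add(V, -19)))) = Add(-23671, Mul(-1, Mul(102, Add(Rational(6, 31), -19)))) = Add(-23671, Mul(-1, Mul(102, Rational(-583, 31)))) = Add(-23671, Mul(-1, Rational(-59466, 31))) = Add(-23671, Rational(59466, 31)) = Rational(-674335, 31)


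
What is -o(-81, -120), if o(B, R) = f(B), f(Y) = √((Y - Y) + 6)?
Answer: -√6 ≈ -2.4495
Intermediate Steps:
f(Y) = √6 (f(Y) = √(0 + 6) = √6)
o(B, R) = √6
-o(-81, -120) = -√6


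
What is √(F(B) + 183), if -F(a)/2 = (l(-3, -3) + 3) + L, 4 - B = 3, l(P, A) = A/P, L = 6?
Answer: √163 ≈ 12.767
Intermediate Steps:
B = 1 (B = 4 - 1*3 = 4 - 3 = 1)
F(a) = -20 (F(a) = -2*((-3/(-3) + 3) + 6) = -2*((-3*(-⅓) + 3) + 6) = -2*((1 + 3) + 6) = -2*(4 + 6) = -2*10 = -20)
√(F(B) + 183) = √(-20 + 183) = √163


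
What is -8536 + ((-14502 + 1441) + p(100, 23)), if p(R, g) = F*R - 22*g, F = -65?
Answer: -28603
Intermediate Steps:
p(R, g) = -65*R - 22*g
-8536 + ((-14502 + 1441) + p(100, 23)) = -8536 + ((-14502 + 1441) + (-65*100 - 22*23)) = -8536 + (-13061 + (-6500 - 506)) = -8536 + (-13061 - 7006) = -8536 - 20067 = -28603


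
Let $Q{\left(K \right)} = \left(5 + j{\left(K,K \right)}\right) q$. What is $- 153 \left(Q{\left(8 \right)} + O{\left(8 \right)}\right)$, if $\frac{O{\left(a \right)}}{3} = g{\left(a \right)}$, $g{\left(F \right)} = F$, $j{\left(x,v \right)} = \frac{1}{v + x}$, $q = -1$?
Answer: $- \frac{46359}{16} \approx -2897.4$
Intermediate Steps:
$Q{\left(K \right)} = -5 - \frac{1}{2 K}$ ($Q{\left(K \right)} = \left(5 + \frac{1}{K + K}\right) \left(-1\right) = \left(5 + \frac{1}{2 K}\right) \left(-1\right) = -5 - \frac{1}{2 K}$)
$O{\left(a \right)} = 3 a$
$- 153 \left(Q{\left(8 \right)} + O{\left(8 \right)}\right) = - 153 \left(\left(-5 - \frac{1}{2 \cdot 8}\right) + 3 \cdot 8\right) = - 153 \left(\left(-5 - \frac{1}{16}\right) + 24\right) = - 153 \left(- \frac{81}{16} + 24\right) = \left(-153\right) \frac{303}{16} = - \frac{46359}{16}$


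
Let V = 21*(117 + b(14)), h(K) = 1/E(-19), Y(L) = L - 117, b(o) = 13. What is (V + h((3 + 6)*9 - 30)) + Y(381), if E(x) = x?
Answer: 56885/19 ≈ 2993.9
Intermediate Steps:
Y(L) = -117 + L
h(K) = -1/19 (h(K) = 1/(-19) = -1/19)
V = 2730 (V = 21*(117 + 13) = 21*130 = 2730)
(V + h((3 + 6)*9 - 30)) + Y(381) = (2730 - 1/19) + (-117 + 381) = 51869/19 + 264 = 56885/19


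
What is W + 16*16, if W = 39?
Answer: 295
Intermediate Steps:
W + 16*16 = 39 + 16*16 = 39 + 256 = 295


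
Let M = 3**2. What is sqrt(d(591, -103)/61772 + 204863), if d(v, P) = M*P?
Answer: sqrt(195428019399887)/30886 ≈ 452.62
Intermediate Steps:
M = 9
d(v, P) = 9*P
sqrt(d(591, -103)/61772 + 204863) = sqrt((9*(-103))/61772 + 204863) = sqrt(-927*1/61772 + 204863) = sqrt(-927/61772 + 204863) = sqrt(12654796309/61772) = sqrt(195428019399887)/30886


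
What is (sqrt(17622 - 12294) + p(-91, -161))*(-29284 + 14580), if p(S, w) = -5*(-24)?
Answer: -1764480 - 176448*sqrt(37) ≈ -2.8378e+6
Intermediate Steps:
p(S, w) = 120
(sqrt(17622 - 12294) + p(-91, -161))*(-29284 + 14580) = (sqrt(17622 - 12294) + 120)*(-29284 + 14580) = (sqrt(5328) + 120)*(-14704) = (12*sqrt(37) + 120)*(-14704) = (120 + 12*sqrt(37))*(-14704) = -1764480 - 176448*sqrt(37)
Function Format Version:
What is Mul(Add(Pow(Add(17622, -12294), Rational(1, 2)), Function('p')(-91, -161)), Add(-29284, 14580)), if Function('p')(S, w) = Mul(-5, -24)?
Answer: Add(-1764480, Mul(-176448, Pow(37, Rational(1, 2)))) ≈ -2.8378e+6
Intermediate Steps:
Function('p')(S, w) = 120
Mul(Add(Pow(Add(17622, -12294), Rational(1, 2)), Function('p')(-91, -161)), Add(-29284, 14580)) = Mul(Add(Pow(Add(17622, -12294), Rational(1, 2)), 120), Add(-29284, 14580)) = Mul(Add(Pow(5328, Rational(1, 2)), 120), -14704) = Mul(Add(Mul(12, Pow(37, Rational(1, 2))), 120), -14704) = Mul(Add(120, Mul(12, Pow(37, Rational(1, 2)))), -14704) = Add(-1764480, Mul(-176448, Pow(37, Rational(1, 2))))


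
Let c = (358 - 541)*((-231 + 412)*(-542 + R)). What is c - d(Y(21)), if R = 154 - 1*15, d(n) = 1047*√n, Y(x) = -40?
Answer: 13348569 - 2094*I*√10 ≈ 1.3349e+7 - 6621.8*I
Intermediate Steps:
R = 139 (R = 154 - 15 = 139)
c = 13348569 (c = (358 - 541)*((-231 + 412)*(-542 + 139)) = -33123*(-403) = -183*(-72943) = 13348569)
c - d(Y(21)) = 13348569 - 1047*√(-40) = 13348569 - 1047*2*I*√10 = 13348569 - 2094*I*√10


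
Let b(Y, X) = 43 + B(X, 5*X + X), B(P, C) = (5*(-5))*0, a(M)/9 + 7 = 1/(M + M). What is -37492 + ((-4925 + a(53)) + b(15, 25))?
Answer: -4498313/106 ≈ -42437.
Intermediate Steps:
a(M) = -63 + 9/(2*M) (a(M) = -63 + 9/(M + M) = -63 + 9/((2*M)) = -63 + 9*(1/(2*M)) = -63 + 9/(2*M))
B(P, C) = 0 (B(P, C) = -25*0 = 0)
b(Y, X) = 43 (b(Y, X) = 43 + 0 = 43)
-37492 + ((-4925 + a(53)) + b(15, 25)) = -37492 + ((-4925 + (-63 + (9/2)/53)) + 43) = -37492 + ((-4925 + (-63 + (9/2)*(1/53))) + 43) = -37492 + ((-4925 + (-63 + 9/106)) + 43) = -37492 + ((-4925 - 6669/106) + 43) = -37492 + (-528719/106 + 43) = -37492 - 524161/106 = -4498313/106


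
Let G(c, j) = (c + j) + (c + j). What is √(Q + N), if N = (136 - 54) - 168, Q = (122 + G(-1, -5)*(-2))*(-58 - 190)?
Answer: I*√36294 ≈ 190.51*I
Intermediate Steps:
G(c, j) = 2*c + 2*j
Q = -36208 (Q = (122 + (2*(-1) + 2*(-5))*(-2))*(-58 - 190) = (122 + (-2 - 10)*(-2))*(-248) = (122 - 12*(-2))*(-248) = (122 + 24)*(-248) = 146*(-248) = -36208)
N = -86 (N = 82 - 168 = -86)
√(Q + N) = √(-36208 - 86) = √(-36294) = I*√36294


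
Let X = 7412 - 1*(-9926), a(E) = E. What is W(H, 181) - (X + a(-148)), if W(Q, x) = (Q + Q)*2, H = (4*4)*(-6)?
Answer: -17574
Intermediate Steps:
H = -96 (H = 16*(-6) = -96)
X = 17338 (X = 7412 + 9926 = 17338)
W(Q, x) = 4*Q (W(Q, x) = (2*Q)*2 = 4*Q)
W(H, 181) - (X + a(-148)) = 4*(-96) - (17338 - 148) = -384 - 1*17190 = -384 - 17190 = -17574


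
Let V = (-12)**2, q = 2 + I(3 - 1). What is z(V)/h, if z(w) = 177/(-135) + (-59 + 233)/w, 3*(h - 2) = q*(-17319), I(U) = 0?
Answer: 1/112320 ≈ 8.9031e-6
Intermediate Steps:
q = 2 (q = 2 + 0 = 2)
h = -11544 (h = 2 + (2*(-17319))/3 = 2 + (1/3)*(-34638) = 2 - 11546 = -11544)
V = 144
z(w) = -59/45 + 174/w (z(w) = 177*(-1/135) + 174/w = -59/45 + 174/w)
z(V)/h = (-59/45 + 174/144)/(-11544) = (-59/45 + 174*(1/144))*(-1/11544) = (-59/45 + 29/24)*(-1/11544) = -37/360*(-1/11544) = 1/112320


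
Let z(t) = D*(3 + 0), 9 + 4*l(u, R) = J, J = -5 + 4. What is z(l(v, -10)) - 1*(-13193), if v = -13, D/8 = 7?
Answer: 13361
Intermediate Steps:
D = 56 (D = 8*7 = 56)
J = -1
l(u, R) = -5/2 (l(u, R) = -9/4 + (¼)*(-1) = -9/4 - ¼ = -5/2)
z(t) = 168 (z(t) = 56*(3 + 0) = 56*3 = 168)
z(l(v, -10)) - 1*(-13193) = 168 - 1*(-13193) = 168 + 13193 = 13361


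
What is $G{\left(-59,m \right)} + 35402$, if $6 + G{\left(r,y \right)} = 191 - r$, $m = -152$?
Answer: $35646$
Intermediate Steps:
$G{\left(r,y \right)} = 185 - r$ ($G{\left(r,y \right)} = -6 - \left(-191 + r\right) = 185 - r$)
$G{\left(-59,m \right)} + 35402 = \left(185 - -59\right) + 35402 = \left(185 + 59\right) + 35402 = 244 + 35402 = 35646$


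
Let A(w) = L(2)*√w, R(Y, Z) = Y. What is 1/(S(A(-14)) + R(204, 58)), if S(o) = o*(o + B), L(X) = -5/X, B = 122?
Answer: 2*I/(233*I + 610*√14) ≈ 8.8531e-5 + 0.00086723*I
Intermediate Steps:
A(w) = -5*√w/2 (A(w) = (-5/2)*√w = (-5*½)*√w = -5*√w/2)
S(o) = o*(122 + o) (S(o) = o*(o + 122) = o*(122 + o))
1/(S(A(-14)) + R(204, 58)) = 1/((-5*I*√14/2)*(122 - 5*I*√14/2) + 204) = 1/(-5*I*√14*(122 - 5*I*√14/2)/2 + 204) = 1/(204 - 5*I*√14*(122 - 5*I*√14/2)/2)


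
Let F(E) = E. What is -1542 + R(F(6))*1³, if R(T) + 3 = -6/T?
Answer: -1546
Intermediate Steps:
R(T) = -3 - 6/T
-1542 + R(F(6))*1³ = -1542 + (-3 - 6/6)*1³ = -1542 + (-3 - 6*⅙)*1 = -1542 + (-3 - 1)*1 = -1542 - 4*1 = -1542 - 4 = -1546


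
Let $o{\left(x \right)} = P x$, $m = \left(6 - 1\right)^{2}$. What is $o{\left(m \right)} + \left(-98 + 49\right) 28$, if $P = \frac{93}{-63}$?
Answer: $- \frac{29587}{21} \approx -1408.9$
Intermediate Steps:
$P = - \frac{31}{21}$ ($P = 93 \left(- \frac{1}{63}\right) = - \frac{31}{21} \approx -1.4762$)
$m = 25$ ($m = 5^{2} = 25$)
$o{\left(x \right)} = - \frac{31 x}{21}$
$o{\left(m \right)} + \left(-98 + 49\right) 28 = \left(- \frac{31}{21}\right) 25 + \left(-98 + 49\right) 28 = - \frac{775}{21} - 1372 = - \frac{29587}{21}$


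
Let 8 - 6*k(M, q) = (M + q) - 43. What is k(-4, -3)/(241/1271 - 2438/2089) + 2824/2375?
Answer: -160884371597/18491149125 ≈ -8.7006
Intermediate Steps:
k(M, q) = 17/2 - M/6 - q/6 (k(M, q) = 4/3 - ((M + q) - 43)/6 = 4/3 - (-43 + M + q)/6 = 4/3 + (43/6 - M/6 - q/6) = 17/2 - M/6 - q/6)
k(-4, -3)/(241/1271 - 2438/2089) + 2824/2375 = (17/2 - ⅙*(-4) - ⅙*(-3))/(241/1271 - 2438/2089) + 2824/2375 = (17/2 + ⅔ + ½)/(241*(1/1271) - 2438*1/2089) + 2824*(1/2375) = 29/(3*(241/1271 - 2438/2089)) + 2824/2375 = 29/(3*(-2595249/2655119)) + 2824/2375 = (29/3)*(-2655119/2595249) + 2824/2375 = -76998451/7785747 + 2824/2375 = -160884371597/18491149125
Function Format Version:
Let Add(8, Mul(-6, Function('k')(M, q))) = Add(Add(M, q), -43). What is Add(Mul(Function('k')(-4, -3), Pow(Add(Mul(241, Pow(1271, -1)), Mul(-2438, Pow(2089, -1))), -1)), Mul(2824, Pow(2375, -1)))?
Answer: Rational(-160884371597, 18491149125) ≈ -8.7006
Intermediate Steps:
Function('k')(M, q) = Add(Rational(17, 2), Mul(Rational(-1, 6), M), Mul(Rational(-1, 6), q)) (Function('k')(M, q) = Add(Rational(4, 3), Mul(Rational(-1, 6), Add(Add(M, q), -43))) = Add(Rational(4, 3), Mul(Rational(-1, 6), Add(-43, M, q))) = Add(Rational(4, 3), Add(Rational(43, 6), Mul(Rational(-1, 6), M), Mul(Rational(-1, 6), q))) = Add(Rational(17, 2), Mul(Rational(-1, 6), M), Mul(Rational(-1, 6), q)))
Add(Mul(Function('k')(-4, -3), Pow(Add(Mul(241, Pow(1271, -1)), Mul(-2438, Pow(2089, -1))), -1)), Mul(2824, Pow(2375, -1))) = Add(Mul(Add(Rational(17, 2), Mul(Rational(-1, 6), -4), Mul(Rational(-1, 6), -3)), Pow(Add(Mul(241, Pow(1271, -1)), Mul(-2438, Pow(2089, -1))), -1)), Mul(2824, Pow(2375, -1))) = Add(Mul(Add(Rational(17, 2), Rational(2, 3), Rational(1, 2)), Pow(Add(Mul(241, Rational(1, 1271)), Mul(-2438, Rational(1, 2089))), -1)), Mul(2824, Rational(1, 2375))) = Add(Mul(Rational(29, 3), Pow(Add(Rational(241, 1271), Rational(-2438, 2089)), -1)), Rational(2824, 2375)) = Add(Mul(Rational(29, 3), Pow(Rational(-2595249, 2655119), -1)), Rational(2824, 2375)) = Add(Mul(Rational(29, 3), Rational(-2655119, 2595249)), Rational(2824, 2375)) = Add(Rational(-76998451, 7785747), Rational(2824, 2375)) = Rational(-160884371597, 18491149125)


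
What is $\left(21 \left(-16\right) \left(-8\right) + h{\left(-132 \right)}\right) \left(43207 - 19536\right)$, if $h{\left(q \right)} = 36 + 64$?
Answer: $65994748$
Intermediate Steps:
$h{\left(q \right)} = 100$
$\left(21 \left(-16\right) \left(-8\right) + h{\left(-132 \right)}\right) \left(43207 - 19536\right) = \left(21 \left(-16\right) \left(-8\right) + 100\right) \left(43207 - 19536\right) = \left(\left(-336\right) \left(-8\right) + 100\right) 23671 = \left(2688 + 100\right) 23671 = 2788 \cdot 23671 = 65994748$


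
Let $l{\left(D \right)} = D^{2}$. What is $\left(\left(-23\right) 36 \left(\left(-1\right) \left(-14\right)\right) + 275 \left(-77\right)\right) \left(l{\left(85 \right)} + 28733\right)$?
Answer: $-1178235786$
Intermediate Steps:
$\left(\left(-23\right) 36 \left(\left(-1\right) \left(-14\right)\right) + 275 \left(-77\right)\right) \left(l{\left(85 \right)} + 28733\right) = \left(\left(-23\right) 36 \left(\left(-1\right) \left(-14\right)\right) + 275 \left(-77\right)\right) \left(85^{2} + 28733\right) = \left(\left(-828\right) 14 - 21175\right) \left(7225 + 28733\right) = \left(-11592 - 21175\right) 35958 = \left(-32767\right) 35958 = -1178235786$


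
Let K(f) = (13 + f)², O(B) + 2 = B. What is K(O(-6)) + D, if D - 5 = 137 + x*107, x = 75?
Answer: 8192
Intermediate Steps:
O(B) = -2 + B
D = 8167 (D = 5 + (137 + 75*107) = 5 + (137 + 8025) = 5 + 8162 = 8167)
K(O(-6)) + D = (13 + (-2 - 6))² + 8167 = (13 - 8)² + 8167 = 5² + 8167 = 25 + 8167 = 8192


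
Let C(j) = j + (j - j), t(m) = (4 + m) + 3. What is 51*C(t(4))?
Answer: 561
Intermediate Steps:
t(m) = 7 + m
C(j) = j (C(j) = j + 0 = j)
51*C(t(4)) = 51*(7 + 4) = 51*11 = 561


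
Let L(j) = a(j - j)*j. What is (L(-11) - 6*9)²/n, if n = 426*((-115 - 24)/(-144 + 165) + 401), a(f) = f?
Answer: 5103/294011 ≈ 0.017356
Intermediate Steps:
L(j) = 0 (L(j) = (j - j)*j = 0*j = 0)
n = 1176044/7 (n = 426*(-139/21 + 401) = 426*(8282/21) = 1176044/7 ≈ 1.6801e+5)
(L(-11) - 6*9)²/n = (0 - 6*9)²/(1176044/7) = (0 - 54)²*(7/1176044) = (-54)²*(7/1176044) = 2916*(7/1176044) = 5103/294011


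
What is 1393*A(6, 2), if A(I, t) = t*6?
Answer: 16716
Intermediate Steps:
A(I, t) = 6*t
1393*A(6, 2) = 1393*(6*2) = 1393*12 = 16716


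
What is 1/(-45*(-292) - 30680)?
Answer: -1/17540 ≈ -5.7013e-5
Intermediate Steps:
1/(-45*(-292) - 30680) = 1/(13140 - 30680) = 1/(-17540) = -1/17540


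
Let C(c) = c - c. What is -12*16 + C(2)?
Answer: -192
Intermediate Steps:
C(c) = 0
-12*16 + C(2) = -12*16 + 0 = -192 + 0 = -192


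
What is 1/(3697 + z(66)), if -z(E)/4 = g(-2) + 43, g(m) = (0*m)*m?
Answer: 1/3525 ≈ 0.00028369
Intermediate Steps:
g(m) = 0 (g(m) = 0*m = 0)
z(E) = -172 (z(E) = -4*(0 + 43) = -4*43 = -172)
1/(3697 + z(66)) = 1/(3697 - 172) = 1/3525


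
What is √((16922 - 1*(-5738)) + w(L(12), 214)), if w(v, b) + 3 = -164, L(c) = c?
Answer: √22493 ≈ 149.98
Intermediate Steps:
w(v, b) = -167 (w(v, b) = -3 - 164 = -167)
√((16922 - 1*(-5738)) + w(L(12), 214)) = √((16922 - 1*(-5738)) - 167) = √((16922 + 5738) - 167) = √(22660 - 167) = √22493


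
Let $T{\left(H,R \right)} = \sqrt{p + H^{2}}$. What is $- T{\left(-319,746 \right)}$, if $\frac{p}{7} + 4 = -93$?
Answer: $- \sqrt{101082} \approx -317.93$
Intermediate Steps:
$p = -679$ ($p = -28 + 7 \left(-93\right) = -28 - 651 = -679$)
$T{\left(H,R \right)} = \sqrt{-679 + H^{2}}$
$- T{\left(-319,746 \right)} = - \sqrt{-679 + \left(-319\right)^{2}} = - \sqrt{-679 + 101761} = - \sqrt{101082}$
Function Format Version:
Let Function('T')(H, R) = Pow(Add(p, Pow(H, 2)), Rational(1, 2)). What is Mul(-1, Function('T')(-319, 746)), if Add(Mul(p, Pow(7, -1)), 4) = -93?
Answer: Mul(-1, Pow(101082, Rational(1, 2))) ≈ -317.93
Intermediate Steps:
p = -679 (p = Add(-28, Mul(7, -93)) = Add(-28, -651) = -679)
Function('T')(H, R) = Pow(Add(-679, Pow(H, 2)), Rational(1, 2))
Mul(-1, Function('T')(-319, 746)) = Mul(-1, Pow(Add(-679, Pow(-319, 2)), Rational(1, 2))) = Mul(-1, Pow(Add(-679, 101761), Rational(1, 2))) = Mul(-1, Pow(101082, Rational(1, 2)))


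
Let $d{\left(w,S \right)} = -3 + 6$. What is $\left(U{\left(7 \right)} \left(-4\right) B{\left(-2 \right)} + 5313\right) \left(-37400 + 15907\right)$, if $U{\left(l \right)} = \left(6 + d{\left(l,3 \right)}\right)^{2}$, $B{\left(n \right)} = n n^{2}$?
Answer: $-169902165$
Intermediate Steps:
$d{\left(w,S \right)} = 3$
$B{\left(n \right)} = n^{3}$
$U{\left(l \right)} = 81$ ($U{\left(l \right)} = \left(6 + 3\right)^{2} = 9^{2} = 81$)
$\left(U{\left(7 \right)} \left(-4\right) B{\left(-2 \right)} + 5313\right) \left(-37400 + 15907\right) = \left(81 \left(-4\right) \left(-2\right)^{3} + 5313\right) \left(-37400 + 15907\right) = \left(\left(-324\right) \left(-8\right) + 5313\right) \left(-21493\right) = \left(2592 + 5313\right) \left(-21493\right) = 7905 \left(-21493\right) = -169902165$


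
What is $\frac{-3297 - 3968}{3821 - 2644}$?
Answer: $- \frac{7265}{1177} \approx -6.1725$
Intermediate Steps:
$\frac{-3297 - 3968}{3821 - 2644} = - \frac{7265}{1177}$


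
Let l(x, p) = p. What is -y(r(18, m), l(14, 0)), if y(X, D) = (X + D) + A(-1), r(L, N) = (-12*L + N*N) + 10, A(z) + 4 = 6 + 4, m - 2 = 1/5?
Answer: 4879/25 ≈ 195.16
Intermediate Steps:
m = 11/5 (m = 2 + 1/5 = 11/5 ≈ 2.2000)
A(z) = 6 (A(z) = -4 + (6 + 4) = -4 + 10 = 6)
r(L, N) = 10 + N**2 - 12*L (r(L, N) = (-12*L + N**2) + 10 = (N**2 - 12*L) + 10 = 10 + N**2 - 12*L)
y(X, D) = 6 + D + X (y(X, D) = (X + D) + 6 = (D + X) + 6 = 6 + D + X)
-y(r(18, m), l(14, 0)) = -(6 + 0 + (10 + (11/5)**2 - 12*18)) = -(6 + 0 + (10 + 121/25 - 216)) = -(6 + 0 - 5029/25) = -1*(-4879/25) = 4879/25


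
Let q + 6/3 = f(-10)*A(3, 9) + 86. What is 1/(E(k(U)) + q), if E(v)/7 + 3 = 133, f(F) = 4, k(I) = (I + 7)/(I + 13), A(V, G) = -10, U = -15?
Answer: 1/954 ≈ 0.0010482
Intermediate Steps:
k(I) = (7 + I)/(13 + I)
E(v) = 910 (E(v) = -21 + 7*133 = -21 + 931 = 910)
q = 44 (q = -2 + (4*(-10) + 86) = -2 + (-40 + 86) = -2 + 46 = 44)
1/(E(k(U)) + q) = 1/(910 + 44) = 1/954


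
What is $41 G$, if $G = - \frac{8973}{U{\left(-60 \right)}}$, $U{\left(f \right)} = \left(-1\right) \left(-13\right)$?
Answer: $- \frac{367893}{13} \approx -28299.0$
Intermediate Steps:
$U{\left(f \right)} = 13$
$G = - \frac{8973}{13} \approx -690.23$
$41 G = 41 \left(- \frac{8973}{13}\right) = - \frac{367893}{13}$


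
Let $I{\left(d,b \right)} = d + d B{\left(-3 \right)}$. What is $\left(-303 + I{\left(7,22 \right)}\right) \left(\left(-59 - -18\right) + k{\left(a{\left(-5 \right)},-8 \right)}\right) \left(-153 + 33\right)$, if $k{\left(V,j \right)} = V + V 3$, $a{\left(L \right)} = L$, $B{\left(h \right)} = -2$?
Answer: $-2269200$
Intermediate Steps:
$I{\left(d,b \right)} = - d$ ($I{\left(d,b \right)} = d + d \left(-2\right) = d - 2 d = - d$)
$k{\left(V,j \right)} = 4 V$ ($k{\left(V,j \right)} = V + 3 V = 4 V$)
$\left(-303 + I{\left(7,22 \right)}\right) \left(\left(-59 - -18\right) + k{\left(a{\left(-5 \right)},-8 \right)}\right) \left(-153 + 33\right) = \left(-303 - 7\right) \left(\left(-59 - -18\right) + 4 \left(-5\right)\right) \left(-153 + 33\right) = \left(-303 - 7\right) \left(\left(-59 + 18\right) - 20\right) \left(-120\right) = - 310 \left(-41 - 20\right) \left(-120\right) = - 310 \left(\left(-61\right) \left(-120\right)\right) = \left(-310\right) 7320 = -2269200$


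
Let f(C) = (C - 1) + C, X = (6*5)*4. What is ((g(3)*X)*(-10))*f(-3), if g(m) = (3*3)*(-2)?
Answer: -151200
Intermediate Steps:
X = 120 (X = 30*4 = 120)
g(m) = -18 (g(m) = 9*(-2) = -18)
f(C) = -1 + 2*C (f(C) = (-1 + C) + C = -1 + 2*C)
((g(3)*X)*(-10))*f(-3) = (-18*120*(-10))*(-1 + 2*(-3)) = (-2160*(-10))*(-1 - 6) = 21600*(-7) = -151200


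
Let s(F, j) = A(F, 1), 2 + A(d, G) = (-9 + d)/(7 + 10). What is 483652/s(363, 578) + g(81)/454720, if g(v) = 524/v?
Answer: 14787032672/575505 ≈ 25694.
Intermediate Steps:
A(d, G) = -43/17 + d/17 (A(d, G) = -2 + (-9 + d)/(7 + 10) = -2 + (-9 + d)/17 = -2 + (-9 + d)*(1/17) = -2 + (-9/17 + d/17) = -43/17 + d/17)
s(F, j) = -43/17 + F/17
483652/s(363, 578) + g(81)/454720 = 483652/(-43/17 + (1/17)*363) + (524/81)/454720 = 483652/(-43/17 + 363/17) + (524*(1/81))*(1/454720) = 483652/(320/17) + (524/81)*(1/454720) = 483652*(17/320) + 131/9208080 = 2055521/80 + 131/9208080 = 14787032672/575505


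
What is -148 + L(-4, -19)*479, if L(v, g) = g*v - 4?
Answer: 34340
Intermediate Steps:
L(v, g) = -4 + g*v
-148 + L(-4, -19)*479 = -148 + (-4 - 19*(-4))*479 = -148 + (-4 + 76)*479 = -148 + 72*479 = -148 + 34488 = 34340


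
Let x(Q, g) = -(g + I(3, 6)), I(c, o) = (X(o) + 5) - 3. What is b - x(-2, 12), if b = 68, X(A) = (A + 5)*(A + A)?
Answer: 214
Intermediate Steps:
X(A) = 2*A*(5 + A) (X(A) = (5 + A)*(2*A) = 2*A*(5 + A))
I(c, o) = 2 + 2*o*(5 + o) (I(c, o) = (2*o*(5 + o) + 5) - 3 = (5 + 2*o*(5 + o)) - 3 = 2 + 2*o*(5 + o))
x(Q, g) = -134 - g (x(Q, g) = -(g + (2 + 2*6*(5 + 6))) = -(g + (2 + 2*6*11)) = -(g + (2 + 132)) = -(g + 134) = -(134 + g) = -134 - g)
b - x(-2, 12) = 68 - (-134 - 1*12) = 68 - (-134 - 12) = 68 - 1*(-146) = 68 + 146 = 214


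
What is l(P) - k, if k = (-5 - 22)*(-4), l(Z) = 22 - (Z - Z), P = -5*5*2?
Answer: -86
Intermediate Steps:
P = -50 (P = -25*2 = -50)
l(Z) = 22 (l(Z) = 22 - 1*0 = 22 + 0 = 22)
k = 108 (k = -27*(-4) = 108)
l(P) - k = 22 - 1*108 = 22 - 108 = -86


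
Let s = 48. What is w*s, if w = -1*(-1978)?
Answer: 94944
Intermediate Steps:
w = 1978
w*s = 1978*48 = 94944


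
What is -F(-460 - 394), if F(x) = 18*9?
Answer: -162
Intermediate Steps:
F(x) = 162
-F(-460 - 394) = -1*162 = -162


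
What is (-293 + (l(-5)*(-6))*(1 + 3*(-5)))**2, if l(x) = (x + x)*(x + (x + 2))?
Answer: 41306329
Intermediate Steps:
l(x) = 2*x*(2 + 2*x) (l(x) = (2*x)*(x + (2 + x)) = (2*x)*(2 + 2*x) = 2*x*(2 + 2*x))
(-293 + (l(-5)*(-6))*(1 + 3*(-5)))**2 = (-293 + ((4*(-5)*(1 - 5))*(-6))*(1 + 3*(-5)))**2 = (-293 + ((4*(-5)*(-4))*(-6))*(1 - 15))**2 = (-293 + (80*(-6))*(-14))**2 = (-293 - 480*(-14))**2 = (-293 + 6720)**2 = 6427**2 = 41306329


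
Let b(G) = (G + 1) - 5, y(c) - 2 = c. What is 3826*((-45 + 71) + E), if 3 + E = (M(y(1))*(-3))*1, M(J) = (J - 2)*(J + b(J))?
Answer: 65042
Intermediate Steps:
y(c) = 2 + c
b(G) = -4 + G (b(G) = (1 + G) - 5 = -4 + G)
M(J) = (-4 + 2*J)*(-2 + J) (M(J) = (J - 2)*(J + (-4 + J)) = (-2 + J)*(-4 + 2*J) = (-4 + 2*J)*(-2 + J))
E = -9 (E = -3 + ((8 - 8*(2 + 1) + 2*(2 + 1)**2)*(-3))*1 = -3 + ((8 - 8*3 + 2*3**2)*(-3))*1 = -3 + ((8 - 24 + 2*9)*(-3))*1 = -3 + ((8 - 24 + 18)*(-3))*1 = -3 + (2*(-3))*1 = -3 - 6*1 = -3 - 6 = -9)
3826*((-45 + 71) + E) = 3826*((-45 + 71) - 9) = 3826*(26 - 9) = 3826*17 = 65042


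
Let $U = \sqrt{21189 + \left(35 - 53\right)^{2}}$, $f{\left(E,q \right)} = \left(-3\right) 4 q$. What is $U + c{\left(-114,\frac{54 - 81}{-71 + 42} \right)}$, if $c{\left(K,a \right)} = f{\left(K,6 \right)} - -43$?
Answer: $-29 + \sqrt{21513} \approx 117.67$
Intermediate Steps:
$f{\left(E,q \right)} = - 12 q$
$c{\left(K,a \right)} = -29$ ($c{\left(K,a \right)} = \left(-12\right) 6 - -43 = -72 + 43 = -29$)
$U = \sqrt{21513}$ ($U = \sqrt{21189 + \left(-18\right)^{2}} = \sqrt{21189 + 324} = \sqrt{21513} \approx 146.67$)
$U + c{\left(-114,\frac{54 - 81}{-71 + 42} \right)} = \sqrt{21513} - 29 = -29 + \sqrt{21513}$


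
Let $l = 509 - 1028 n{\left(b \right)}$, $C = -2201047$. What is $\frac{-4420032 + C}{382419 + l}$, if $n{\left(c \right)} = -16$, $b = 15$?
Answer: $- \frac{6621079}{399376} \approx -16.579$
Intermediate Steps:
$l = 16957$ ($l = 509 - -16448 = 509 + 16448 = 16957$)
$\frac{-4420032 + C}{382419 + l} = \frac{-4420032 - 2201047}{382419 + 16957} = - \frac{6621079}{399376}$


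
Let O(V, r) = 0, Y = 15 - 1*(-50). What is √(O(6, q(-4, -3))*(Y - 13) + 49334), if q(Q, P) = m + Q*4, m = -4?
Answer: √49334 ≈ 222.11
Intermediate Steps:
Y = 65 (Y = 15 + 50 = 65)
q(Q, P) = -4 + 4*Q (q(Q, P) = -4 + Q*4 = -4 + 4*Q)
√(O(6, q(-4, -3))*(Y - 13) + 49334) = √(0*(65 - 13) + 49334) = √(0*52 + 49334) = √(0 + 49334) = √49334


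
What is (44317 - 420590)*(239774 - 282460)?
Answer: 16061589278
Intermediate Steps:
(44317 - 420590)*(239774 - 282460) = -376273*(-42686) = 16061589278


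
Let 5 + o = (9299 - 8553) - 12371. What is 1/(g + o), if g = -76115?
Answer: -1/87745 ≈ -1.1397e-5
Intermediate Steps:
o = -11630 (o = -5 + ((9299 - 8553) - 12371) = -5 + (746 - 12371) = -5 - 11625 = -11630)
1/(g + o) = 1/(-76115 - 11630) = 1/(-87745) = -1/87745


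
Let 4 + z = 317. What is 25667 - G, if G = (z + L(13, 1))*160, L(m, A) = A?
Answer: -24573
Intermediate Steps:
z = 313 (z = -4 + 317 = 313)
G = 50240 (G = (313 + 1)*160 = 314*160 = 50240)
25667 - G = 25667 - 1*50240 = 25667 - 50240 = -24573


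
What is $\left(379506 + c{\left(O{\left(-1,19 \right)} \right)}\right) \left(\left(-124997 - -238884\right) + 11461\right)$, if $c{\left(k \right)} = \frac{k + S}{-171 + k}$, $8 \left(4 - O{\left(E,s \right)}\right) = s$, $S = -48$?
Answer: $\frac{64457827513348}{1355} \approx 4.757 \cdot 10^{10}$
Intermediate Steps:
$O{\left(E,s \right)} = 4 - \frac{s}{8}$
$c{\left(k \right)} = \frac{-48 + k}{-171 + k}$ ($c{\left(k \right)} = \frac{k - 48}{-171 + k} = \frac{-48 + k}{-171 + k}$)
$\left(379506 + c{\left(O{\left(-1,19 \right)} \right)}\right) \left(\left(-124997 - -238884\right) + 11461\right) = \left(379506 + \frac{-48 + \left(4 - \frac{19}{8}\right)}{-171 + \left(4 - \frac{19}{8}\right)}\right) \left(\left(-124997 - -238884\right) + 11461\right) = \left(379506 + \frac{-48 + \left(4 - \frac{19}{8}\right)}{-171 + \left(4 - \frac{19}{8}\right)}\right) \left(\left(-124997 + 238884\right) + 11461\right) = \left(379506 + \frac{-48 + \frac{13}{8}}{-171 + \frac{13}{8}}\right) \left(113887 + 11461\right) = \left(379506 + \frac{1}{- \frac{1355}{8}} \left(- \frac{371}{8}\right)\right) 125348 = \left(379506 - - \frac{371}{1355}\right) 125348 = \left(379506 + \frac{371}{1355}\right) 125348 = \frac{514231001}{1355} \cdot 125348 = \frac{64457827513348}{1355}$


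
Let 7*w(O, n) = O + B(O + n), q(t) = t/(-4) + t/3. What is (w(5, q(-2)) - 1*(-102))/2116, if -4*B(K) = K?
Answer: 107/2208 ≈ 0.048460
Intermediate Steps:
q(t) = t/12 (q(t) = t*(-¼) + t*(⅓) = -t/4 + t/3 = t/12)
B(K) = -K/4
w(O, n) = -n/28 + 3*O/28 (w(O, n) = (O - (O + n)/4)/7 = (O + (-O/4 - n/4))/7 = (-n/4 + 3*O/4)/7 = -n/28 + 3*O/28)
(w(5, q(-2)) - 1*(-102))/2116 = ((-(-2)/336 + (3/28)*5) - 1*(-102))/2116 = ((-1/28*(-⅙) + 15/28) + 102)*(1/2116) = ((1/168 + 15/28) + 102)*(1/2116) = (13/24 + 102)*(1/2116) = (2461/24)*(1/2116) = 107/2208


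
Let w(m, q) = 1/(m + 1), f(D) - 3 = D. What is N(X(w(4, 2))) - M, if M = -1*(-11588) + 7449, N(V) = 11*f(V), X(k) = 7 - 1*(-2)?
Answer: -18905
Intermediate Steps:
f(D) = 3 + D
w(m, q) = 1/(1 + m)
X(k) = 9 (X(k) = 7 + 2 = 9)
N(V) = 33 + 11*V (N(V) = 11*(3 + V) = 33 + 11*V)
M = 19037 (M = 11588 + 7449 = 19037)
N(X(w(4, 2))) - M = (33 + 11*9) - 1*19037 = (33 + 99) - 19037 = 132 - 19037 = -18905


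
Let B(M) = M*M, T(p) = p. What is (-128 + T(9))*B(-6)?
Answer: -4284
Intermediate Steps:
B(M) = M**2
(-128 + T(9))*B(-6) = (-128 + 9)*(-6)**2 = -119*36 = -4284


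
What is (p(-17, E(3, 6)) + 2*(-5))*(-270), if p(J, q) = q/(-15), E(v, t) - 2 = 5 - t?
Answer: 2718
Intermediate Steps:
E(v, t) = 7 - t (E(v, t) = 2 + (5 - t) = 7 - t)
p(J, q) = -q/15 (p(J, q) = q*(-1/15) = -q/15)
(p(-17, E(3, 6)) + 2*(-5))*(-270) = (-(7 - 1*6)/15 + 2*(-5))*(-270) = (-(7 - 6)/15 - 10)*(-270) = (-1/15*1 - 10)*(-270) = (-1/15 - 10)*(-270) = -151/15*(-270) = 2718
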